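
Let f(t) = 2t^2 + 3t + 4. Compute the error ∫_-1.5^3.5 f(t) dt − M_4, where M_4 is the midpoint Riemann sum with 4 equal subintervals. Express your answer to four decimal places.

Exact integral: ∫_-1.5^3.5 f(t) dt ≈ 65.833333.
M_4 = 64.53125.
Error ≈ 65.833333 − 64.53125 ≈ 1.3021.

1.3021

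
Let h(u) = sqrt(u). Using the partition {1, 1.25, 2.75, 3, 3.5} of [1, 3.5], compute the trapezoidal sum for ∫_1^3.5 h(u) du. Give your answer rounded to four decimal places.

Subinterval widths: 0.25, 1.5, 0.25, 0.5.
h(1) ≈ 1.0000, h(1.25) ≈ 1.1180, h(2.75) ≈ 1.6583, h(3) ≈ 1.7321, h(3.5) ≈ 1.8708.
On each subinterval the trapezoid contributes (Δu_i/2)·[h(u_{i-1}) + h(u_i)].
Sum ≈ 3.6715.

3.6715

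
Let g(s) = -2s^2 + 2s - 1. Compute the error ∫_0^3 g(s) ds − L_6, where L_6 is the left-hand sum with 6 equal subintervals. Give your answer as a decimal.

-2.75

Exact integral: ∫_0^3 g(s) ds = -12.
L_6 = -9.25.
Error = -12 − (-9.25) = -2.75.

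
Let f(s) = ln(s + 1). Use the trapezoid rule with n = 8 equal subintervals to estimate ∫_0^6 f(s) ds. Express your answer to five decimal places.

Δs = (6 − 0)/8 = 0.75.
f(0) ≈ 0.00000, f(0.75) ≈ 0.55962, f(1.5) ≈ 0.91629, f(2.25) ≈ 1.17865, f(3) ≈ 1.38629, f(3.75) ≈ 1.55814, f(4.5) ≈ 1.70475, f(5.25) ≈ 1.83258, f(6) ≈ 1.94591.
T_8 = (Δs/2)·[f(s_0) + 2f(s_1) + ... + 2f(s_{7}) + f(s_8)].
Sum ≈ 7.58196.

7.58196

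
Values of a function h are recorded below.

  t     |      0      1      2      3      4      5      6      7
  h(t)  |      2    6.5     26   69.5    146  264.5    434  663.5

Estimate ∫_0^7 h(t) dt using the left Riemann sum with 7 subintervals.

948.5

Δt = 1.
Sum = 1·[2 + 6.5 + 26 + 69.5 + 146 + 264.5 + 434] = 948.5.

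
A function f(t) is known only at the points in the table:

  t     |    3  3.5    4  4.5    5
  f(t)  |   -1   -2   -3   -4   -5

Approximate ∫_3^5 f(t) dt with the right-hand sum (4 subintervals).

Δt = 0.5.
Sum = 0.5·[(-2) + (-3) + (-4) + (-5)] = -7.

-7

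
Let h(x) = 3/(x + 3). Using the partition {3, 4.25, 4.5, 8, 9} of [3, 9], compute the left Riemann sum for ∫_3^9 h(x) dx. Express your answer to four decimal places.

2.4012

Subinterval widths: 1.25, 0.25, 3.5, 1.
Left endpoints: 3, 4.25, 4.5, 8.
h(3) = 0.5, h(4.25) = 12/29, h(4.5) = 0.4, h(8) = 3/11.
Sum = Σ Δx_i · h(x_i).
Sum ≈ 2.4012.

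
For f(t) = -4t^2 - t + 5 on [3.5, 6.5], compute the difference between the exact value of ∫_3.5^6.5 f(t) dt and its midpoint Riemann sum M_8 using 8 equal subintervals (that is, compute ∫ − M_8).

-0.140625

Exact integral: ∫_3.5^6.5 f(t) dt = -309.
M_8 = -308.859375.
Error = -309 − (-308.859375) = -0.140625.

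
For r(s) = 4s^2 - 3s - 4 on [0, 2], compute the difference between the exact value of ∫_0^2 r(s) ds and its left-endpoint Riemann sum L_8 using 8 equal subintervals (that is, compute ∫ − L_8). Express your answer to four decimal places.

1.1667

Exact integral: ∫_0^2 r(s) ds ≈ -3.333333.
L_8 = -4.5.
Error ≈ -3.333333 − (-4.5) ≈ 1.1667.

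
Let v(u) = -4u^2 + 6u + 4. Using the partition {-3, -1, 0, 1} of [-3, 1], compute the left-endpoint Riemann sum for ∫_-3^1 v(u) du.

Subinterval widths: 2, 1, 1.
Left endpoints: -3, -1, 0.
v(-3) = -50, v(-1) = -6, v(0) = 4.
Sum = Σ Δu_i · v(u_i).
Sum = -102.

-102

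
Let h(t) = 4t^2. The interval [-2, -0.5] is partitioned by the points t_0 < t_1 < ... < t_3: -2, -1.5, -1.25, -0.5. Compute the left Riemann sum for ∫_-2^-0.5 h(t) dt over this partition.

Subinterval widths: 0.5, 0.25, 0.75.
Left endpoints: -2, -1.5, -1.25.
h(-2) = 16, h(-1.5) = 9, h(-1.25) = 6.25.
Sum = Σ Δt_i · h(t_i).
Sum = 14.9375.

14.9375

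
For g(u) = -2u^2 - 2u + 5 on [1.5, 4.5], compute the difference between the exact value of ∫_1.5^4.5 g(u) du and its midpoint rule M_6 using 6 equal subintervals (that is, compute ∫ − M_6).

-0.125

Exact integral: ∫_1.5^4.5 g(u) du = -61.5.
M_6 = -61.375.
Error = -61.5 − (-61.375) = -0.125.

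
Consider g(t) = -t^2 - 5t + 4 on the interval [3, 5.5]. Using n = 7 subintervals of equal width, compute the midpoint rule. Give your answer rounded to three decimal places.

Δt = (5.5 − 3)/7 = 5/14.
Midpoints: 89/28, 99/28, 109/28, 4.25, 129/28, 139/28, 149/28.
g(89/28) = -17245/784, g(99/28) = -20525/784, g(109/28) = -24005/784, g(4.25) = -35.3125, g(129/28) = -31565/784, g(139/28) = -35645/784, g(149/28) = -39925/784.
Sum = Δt · [g(89/28) + g(99/28) + g(109/28) + ...].
Sum ≈ -89.557.

-89.557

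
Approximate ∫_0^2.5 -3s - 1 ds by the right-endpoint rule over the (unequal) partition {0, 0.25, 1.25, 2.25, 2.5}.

Subinterval widths: 0.25, 1, 1, 0.25.
Right endpoints: 0.25, 1.25, 2.25, 2.5.
f(0.25) = -1.75, f(1.25) = -4.75, f(2.25) = -7.75, f(2.5) = -8.5.
Sum = Σ Δs_i · f(s_i).
Sum = -15.0625.

-15.0625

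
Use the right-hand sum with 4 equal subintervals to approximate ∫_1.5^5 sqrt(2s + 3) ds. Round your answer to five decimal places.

11.22252

Δs = (5 − 1.5)/4 = 0.875.
Right endpoints: 2.375, 3.25, 4.125, 5.
f(2.375) ≈ 2.78388, f(3.25) ≈ 3.08221, f(4.125) ≈ 3.35410, f(5) ≈ 3.60555.
Sum = Δs · [f(2.375) + f(3.25) + f(4.125) + f(5)].
Sum ≈ 11.22252.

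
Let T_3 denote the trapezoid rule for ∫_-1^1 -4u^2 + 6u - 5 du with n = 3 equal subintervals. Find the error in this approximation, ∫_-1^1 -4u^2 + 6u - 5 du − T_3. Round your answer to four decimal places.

0.5926

Exact integral: ∫_-1^1 f(u) du ≈ -12.666667.
T_3 ≈ -13.259259.
Error ≈ -12.666667 − (-13.259259) ≈ 0.5926.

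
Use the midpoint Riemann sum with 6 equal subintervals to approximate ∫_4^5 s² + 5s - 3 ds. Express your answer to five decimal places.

Δs = (5 − 4)/6 = 1/6.
Midpoints: 49/12, 4.25, 53/12, 55/12, 4.75, 59/12.
f(49/12) = 4909/144, f(4.25) = 36.3125, f(53/12) = 5557/144, f(55/12) = 5893/144, f(4.75) = 43.3125, f(59/12) = 6589/144.
Sum = Δs · [f(49/12) + f(4.25) + f(53/12) + ...].
Sum ≈ 39.83102.

39.83102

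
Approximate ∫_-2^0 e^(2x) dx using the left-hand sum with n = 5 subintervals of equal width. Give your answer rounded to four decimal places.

Δx = (0 − (-2))/5 = 0.4.
Left endpoints: -2, -1.6, -1.2, -0.8, -0.4.
f(-2) ≈ 0.0183, f(-1.6) ≈ 0.0408, f(-1.2) ≈ 0.0907, f(-0.8) ≈ 0.2019, f(-0.4) ≈ 0.4493.
Sum = Δx · [f(-2) + f(-1.6) + f(-1.2) + f(-0.8) + f(-0.4)].
Sum ≈ 0.3204.

0.3204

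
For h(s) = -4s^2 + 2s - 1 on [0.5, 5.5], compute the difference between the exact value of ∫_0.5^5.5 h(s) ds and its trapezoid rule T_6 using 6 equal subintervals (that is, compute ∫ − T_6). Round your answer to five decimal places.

Exact integral: ∫_0.5^5.5 h(s) ds ≈ -196.6666667.
T_6 ≈ -198.9814815.
Error ≈ -196.6666667 − (-198.9814815) ≈ 2.31481.

2.31481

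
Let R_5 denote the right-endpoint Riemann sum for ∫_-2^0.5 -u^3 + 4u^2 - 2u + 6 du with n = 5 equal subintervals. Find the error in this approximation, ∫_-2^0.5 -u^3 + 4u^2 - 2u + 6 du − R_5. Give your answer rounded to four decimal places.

Exact integral: ∫_-2^0.5 f(u) du ≈ 33.567708.
R_5 = 27.1875.
Error ≈ 33.567708 − 27.1875 ≈ 6.3802.

6.3802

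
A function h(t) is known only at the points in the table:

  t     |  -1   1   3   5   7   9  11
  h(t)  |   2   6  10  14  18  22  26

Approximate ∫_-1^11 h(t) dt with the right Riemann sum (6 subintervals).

Δt = 2.
Sum = 2·[6 + 10 + 14 + 18 + 22 + 26] = 192.

192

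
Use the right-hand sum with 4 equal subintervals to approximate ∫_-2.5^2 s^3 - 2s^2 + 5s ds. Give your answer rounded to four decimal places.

-1.2744

Δs = (2 − (-2.5))/4 = 1.125.
Right endpoints: -1.375, -0.25, 0.875, 2.
f(-1.375) = -6787/512, f(-0.25) = -1.390625, f(0.875) = 1799/512, f(2) = 10.
Sum = Δs · [f(-1.375) + f(-0.25) + f(0.875) + f(2)].
Sum ≈ -1.2744.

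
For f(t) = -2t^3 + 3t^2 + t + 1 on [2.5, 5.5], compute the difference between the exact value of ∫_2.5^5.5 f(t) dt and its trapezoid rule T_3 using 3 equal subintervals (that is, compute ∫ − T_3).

10.5

Exact integral: ∫_2.5^5.5 f(t) dt = -272.25.
T_3 = -282.75.
Error = -272.25 − (-282.75) = 10.5.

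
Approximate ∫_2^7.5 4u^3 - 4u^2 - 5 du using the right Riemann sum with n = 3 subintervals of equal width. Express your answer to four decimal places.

Δu = (7.5 − 2)/3 = 11/6.
Right endpoints: 23/6, 17/3, 7.5.
f(23/6) = 8723/54, f(17/3) = 16049/27, f(7.5) = 1457.5.
Sum = Δu · [f(23/6) + f(17/3) + f(7.5)].
Sum ≈ 4057.9815.

4057.9815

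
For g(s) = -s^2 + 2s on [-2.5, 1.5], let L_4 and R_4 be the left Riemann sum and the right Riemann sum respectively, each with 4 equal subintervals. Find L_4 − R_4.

-12

L_4 = -17.
R_4 = -5.
L_4 − R_4 = -12.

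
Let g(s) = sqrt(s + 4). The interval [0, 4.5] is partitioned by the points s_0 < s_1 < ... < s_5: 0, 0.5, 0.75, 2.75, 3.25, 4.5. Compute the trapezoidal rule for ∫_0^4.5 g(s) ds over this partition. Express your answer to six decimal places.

Subinterval widths: 0.5, 0.25, 2, 0.5, 1.25.
g(0) ≈ 2.000000, g(0.5) ≈ 2.121320, g(0.75) ≈ 2.179449, g(2.75) ≈ 2.598076, g(3.25) ≈ 2.692582, g(4.5) ≈ 2.915476.
On each subinterval the trapezoid contributes (Δs_i/2)·[g(s_{i-1}) + g(s_i)].
Sum ≈ 11.173153.

11.173153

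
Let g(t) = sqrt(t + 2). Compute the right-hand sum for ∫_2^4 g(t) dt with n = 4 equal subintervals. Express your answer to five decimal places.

Δt = (4 − 2)/4 = 0.5.
Right endpoints: 2.5, 3, 3.5, 4.
g(2.5) ≈ 2.12132, g(3) ≈ 2.23607, g(3.5) ≈ 2.34521, g(4) ≈ 2.44949.
Sum = Δt · [g(2.5) + g(3) + g(3.5) + g(4)].
Sum ≈ 4.57604.

4.57604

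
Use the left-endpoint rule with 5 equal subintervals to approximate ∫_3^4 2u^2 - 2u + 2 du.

18.48

Δu = (4 − 3)/5 = 0.2.
Left endpoints: 3, 3.2, 3.4, 3.6, 3.8.
f(3) = 14, f(3.2) = 16.08, f(3.4) = 18.32, f(3.6) = 20.72, f(3.8) = 23.28.
Sum = Δu · [f(3) + f(3.2) + f(3.4) + f(3.6) + f(3.8)].
Sum = 18.48.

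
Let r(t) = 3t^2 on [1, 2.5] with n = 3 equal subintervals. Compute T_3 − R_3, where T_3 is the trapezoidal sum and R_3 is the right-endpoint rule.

T_3 = 14.8125.
R_3 = 18.75.
T_3 − R_3 = -3.9375.

-3.9375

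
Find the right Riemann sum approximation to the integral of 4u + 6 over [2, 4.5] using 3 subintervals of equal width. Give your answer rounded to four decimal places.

Δu = (4.5 − 2)/3 = 5/6.
Right endpoints: 17/6, 11/3, 4.5.
f(17/6) = 52/3, f(11/3) = 62/3, f(4.5) = 24.
Sum = Δu · [f(17/6) + f(11/3) + f(4.5)].
Sum ≈ 51.6667.

51.6667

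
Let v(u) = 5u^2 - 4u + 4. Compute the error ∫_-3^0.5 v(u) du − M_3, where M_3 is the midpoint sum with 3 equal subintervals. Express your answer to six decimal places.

Exact integral: ∫_-3^0.5 v(u) du ≈ 76.70833333.
M_3 ≈ 74.72337963.
Error ≈ 76.70833333 − 74.72337963 ≈ 1.984954.

1.984954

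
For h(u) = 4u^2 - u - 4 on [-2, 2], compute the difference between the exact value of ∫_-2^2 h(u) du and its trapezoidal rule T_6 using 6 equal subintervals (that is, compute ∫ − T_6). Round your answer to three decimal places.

Exact integral: ∫_-2^2 h(u) du ≈ 5.33333.
T_6 ≈ 6.51852.
Error ≈ 5.33333 − 6.51852 ≈ -1.185.

-1.185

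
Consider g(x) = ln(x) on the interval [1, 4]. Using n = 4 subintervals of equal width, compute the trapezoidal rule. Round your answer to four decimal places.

2.5108

Δx = (4 − 1)/4 = 0.75.
g(1) ≈ 0.0000, g(1.75) ≈ 0.5596, g(2.5) ≈ 0.9163, g(3.25) ≈ 1.1787, g(4) ≈ 1.3863.
T_4 = (Δx/2)·[g(x_0) + 2g(x_1) + 2g(x_2) + 2g(x_3) + g(x_4)].
Sum ≈ 2.5108.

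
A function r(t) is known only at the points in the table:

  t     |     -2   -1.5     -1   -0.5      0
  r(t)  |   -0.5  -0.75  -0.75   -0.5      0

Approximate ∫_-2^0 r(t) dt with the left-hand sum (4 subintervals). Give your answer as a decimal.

-1.25

Δt = 0.5.
Sum = 0.5·[(-0.5) + (-0.75) + (-0.75) + (-0.5)] = -1.25.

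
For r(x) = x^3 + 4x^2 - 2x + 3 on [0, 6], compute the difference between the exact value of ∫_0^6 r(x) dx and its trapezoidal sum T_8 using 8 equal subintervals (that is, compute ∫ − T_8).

Exact integral: ∫_0^6 r(x) dx = 594.
T_8 = 601.3125.
Error = 594 − 601.3125 = -7.3125.

-7.3125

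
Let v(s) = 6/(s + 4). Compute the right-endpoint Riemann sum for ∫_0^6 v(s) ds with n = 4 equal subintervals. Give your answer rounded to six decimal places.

4.880901

Δs = (6 − 0)/4 = 1.5.
Right endpoints: 1.5, 3, 4.5, 6.
v(1.5) = 12/11, v(3) = 6/7, v(4.5) = 12/17, v(6) = 0.6.
Sum = Δs · [v(1.5) + v(3) + v(4.5) + v(6)].
Sum ≈ 4.880901.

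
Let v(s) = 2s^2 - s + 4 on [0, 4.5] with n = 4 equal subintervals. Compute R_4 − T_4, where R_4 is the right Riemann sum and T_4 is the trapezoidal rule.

R_4 = 90.7734375.
T_4 = 70.5234375.
R_4 − T_4 = 20.25.

20.25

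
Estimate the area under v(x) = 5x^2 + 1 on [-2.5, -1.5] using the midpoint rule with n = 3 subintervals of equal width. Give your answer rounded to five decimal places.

Δx = (-1.5 − (-2.5))/3 = 1/3.
Midpoints: -7/3, -2, -5/3.
v(-7/3) = 254/9, v(-2) = 21, v(-5/3) = 134/9.
Sum = Δx · [v(-7/3) + v(-2) + v(-5/3)].
Sum ≈ 21.37037.

21.37037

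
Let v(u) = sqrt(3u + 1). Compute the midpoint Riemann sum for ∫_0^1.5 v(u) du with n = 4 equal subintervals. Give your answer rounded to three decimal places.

Δu = (1.5 − 0)/4 = 0.375.
Midpoints: 0.1875, 0.5625, 0.9375, 1.3125.
v(0.1875) ≈ 1.250, v(0.5625) ≈ 1.639, v(0.9375) ≈ 1.953, v(1.3125) ≈ 2.222.
Sum = Δu · [v(0.1875) + v(0.5625) + v(0.9375) + v(1.3125)].
Sum ≈ 2.649.

2.649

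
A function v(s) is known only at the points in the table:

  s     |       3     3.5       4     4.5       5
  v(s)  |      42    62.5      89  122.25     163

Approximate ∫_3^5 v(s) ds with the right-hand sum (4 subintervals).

218.375

Δs = 0.5.
Sum = 0.5·[62.5 + 89 + 122.25 + 163] = 218.375.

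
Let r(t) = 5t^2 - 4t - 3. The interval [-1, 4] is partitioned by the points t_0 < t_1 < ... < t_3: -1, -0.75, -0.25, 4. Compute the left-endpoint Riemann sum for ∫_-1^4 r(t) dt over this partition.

Subinterval widths: 0.25, 0.5, 4.25.
Left endpoints: -1, -0.75, -0.25.
r(-1) = 6, r(-0.75) = 2.8125, r(-0.25) = -1.6875.
Sum = Σ Δt_i · r(t_i).
Sum = -4.265625.

-4.265625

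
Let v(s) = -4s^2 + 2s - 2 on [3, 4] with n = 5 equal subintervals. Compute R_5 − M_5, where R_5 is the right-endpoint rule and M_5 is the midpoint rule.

R_5 = -46.96.
M_5 = -44.32.
R_5 − M_5 = -2.64.

-2.64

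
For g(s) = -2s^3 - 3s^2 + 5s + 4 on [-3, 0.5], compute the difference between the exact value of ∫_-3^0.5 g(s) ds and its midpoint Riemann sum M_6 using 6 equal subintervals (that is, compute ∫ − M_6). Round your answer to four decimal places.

Exact integral: ∫_-3^0.5 g(s) ds = 5.46875.
M_6 ≈ 5.022135.
Error ≈ 5.46875 − 5.022135 ≈ 0.4466.

0.4466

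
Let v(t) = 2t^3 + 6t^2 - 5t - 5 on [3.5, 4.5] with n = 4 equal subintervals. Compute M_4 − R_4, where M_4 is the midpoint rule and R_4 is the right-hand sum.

M_4 = 201.34375.
R_4 = 219.25.
M_4 − R_4 = -17.90625.

-17.90625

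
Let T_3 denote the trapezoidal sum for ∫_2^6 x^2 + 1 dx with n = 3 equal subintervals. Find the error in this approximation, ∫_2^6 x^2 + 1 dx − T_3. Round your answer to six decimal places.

-1.185185

Exact integral: ∫_2^6 f(x) dx ≈ 73.33333333.
T_3 ≈ 74.51851852.
Error ≈ 73.33333333 − 74.51851852 ≈ -1.185185.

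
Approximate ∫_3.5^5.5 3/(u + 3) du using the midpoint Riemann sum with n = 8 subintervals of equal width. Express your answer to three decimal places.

Δu = (5.5 − 3.5)/8 = 0.25.
Midpoints: 3.625, 3.875, 4.125, 4.375, 4.625, 4.875, 5.125, 5.375.
f(3.625) = 24/53, f(3.875) = 24/55, f(4.125) = 8/19, f(4.375) = 24/59, f(4.625) = 24/61, f(4.875) = 8/21, f(5.125) = 24/65, f(5.375) = 24/67.
Sum = Δu · [f(3.625) + f(3.875) + f(4.125) + ...].
Sum ≈ 0.805.

0.805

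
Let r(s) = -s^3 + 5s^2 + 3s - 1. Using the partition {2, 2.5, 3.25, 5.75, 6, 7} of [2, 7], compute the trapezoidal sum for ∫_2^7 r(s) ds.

-0.29296875

Subinterval widths: 0.5, 0.75, 2.5, 0.25, 1.
r(2) = 17, r(2.5) = 22.125, r(3.25) = 27.234375, r(5.75) = -8.546875, r(6) = -19, r(7) = -78.
On each subinterval the trapezoid contributes (Δs_i/2)·[r(s_{i-1}) + r(s_i)].
Sum = -0.29296875.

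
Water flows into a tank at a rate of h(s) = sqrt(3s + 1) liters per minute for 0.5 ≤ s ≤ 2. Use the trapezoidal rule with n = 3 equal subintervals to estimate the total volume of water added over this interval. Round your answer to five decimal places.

Δs = (2 − 0.5)/3 = 0.5.
h(0.5) ≈ 1.58114, h(1) ≈ 2.00000, h(1.5) ≈ 2.34521, h(2) ≈ 2.64575.
T_3 = (Δs/2)·[h(s_0) + 2h(s_1) + 2h(s_2) + h(s_3)].
Sum ≈ 3.22933.

3.22933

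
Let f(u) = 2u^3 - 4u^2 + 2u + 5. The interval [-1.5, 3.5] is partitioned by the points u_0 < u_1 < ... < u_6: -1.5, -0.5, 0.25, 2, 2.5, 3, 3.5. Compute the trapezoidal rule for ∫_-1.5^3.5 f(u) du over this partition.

Subinterval widths: 1, 0.75, 1.75, 0.5, 0.5, 0.5.
f(-1.5) = -13.75, f(-0.5) = 2.75, f(0.25) = 5.28125, f(2) = 9, f(2.5) = 16.25, f(3) = 29, f(3.5) = 48.75.
On each subinterval the trapezoid contributes (Δu_i/2)·[f(u_{i-1}) + f(u_i)].
Sum = 47.0703125.

47.0703125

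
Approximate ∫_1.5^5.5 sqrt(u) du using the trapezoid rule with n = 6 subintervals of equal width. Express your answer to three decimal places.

Δu = (5.5 − 1.5)/6 = 2/3.
f(1.5) ≈ 1.225, f(13/6) ≈ 1.472, f(17/6) ≈ 1.683, f(3.5) ≈ 1.871, f(25/6) ≈ 2.041, f(29/6) ≈ 2.198, f(5.5) ≈ 2.345.
T_6 = (Δu/2)·[f(u_0) + 2f(u_1) + ... + 2f(u_{5}) + f(u_6)].
Sum ≈ 7.367.

7.367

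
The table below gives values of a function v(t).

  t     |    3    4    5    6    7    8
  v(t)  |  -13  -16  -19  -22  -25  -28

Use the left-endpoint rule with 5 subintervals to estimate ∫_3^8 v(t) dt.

Δt = 1.
Sum = 1·[(-13) + (-16) + (-19) + (-22) + (-25)] = -95.

-95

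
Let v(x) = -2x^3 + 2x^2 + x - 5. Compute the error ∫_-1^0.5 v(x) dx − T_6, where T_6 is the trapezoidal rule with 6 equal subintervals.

Exact integral: ∫_-1^0.5 v(x) dx = -6.65625.
T_6 = -6.6015625.
Error = -6.65625 − (-6.6015625) = -0.0546875.

-0.0546875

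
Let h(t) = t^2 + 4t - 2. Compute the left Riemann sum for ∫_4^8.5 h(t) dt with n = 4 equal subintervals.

246.05859375

Δt = (8.5 − 4)/4 = 1.125.
Left endpoints: 4, 5.125, 6.25, 7.375.
h(4) = 30, h(5.125) = 44.765625, h(6.25) = 62.0625, h(7.375) = 81.890625.
Sum = Δt · [h(4) + h(5.125) + h(6.25) + h(7.375)].
Sum = 246.05859375.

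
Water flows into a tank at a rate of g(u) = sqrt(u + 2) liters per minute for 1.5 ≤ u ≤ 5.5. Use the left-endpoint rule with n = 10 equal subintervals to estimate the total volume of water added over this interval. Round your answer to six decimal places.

Δu = (5.5 − 1.5)/10 = 0.4.
Left endpoints: 1.5, 1.9, 2.3, 2.7, 3.1, 3.5, 3.9, 4.3, 4.7, 5.1.
g(1.5) ≈ 1.870829, g(1.9) ≈ 1.974842, g(2.3) ≈ 2.073644, g(2.7) ≈ 2.167948, g(3.1) ≈ 2.258318, g(3.5) ≈ 2.345208, g(3.9) ≈ 2.428992, g(4.3) ≈ 2.509980, g(4.7) ≈ 2.588436, g(5.1) ≈ 2.664583.
Sum = Δu · [g(1.5) + g(1.9) + g(2.3) + ...].
Sum ≈ 9.153112.

9.153112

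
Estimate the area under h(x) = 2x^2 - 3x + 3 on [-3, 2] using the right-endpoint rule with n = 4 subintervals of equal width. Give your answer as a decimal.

32.8125

Δx = (2 − (-3))/4 = 1.25.
Right endpoints: -1.75, -0.5, 0.75, 2.
h(-1.75) = 14.375, h(-0.5) = 5, h(0.75) = 1.875, h(2) = 5.
Sum = Δx · [h(-1.75) + h(-0.5) + h(0.75) + h(2)].
Sum = 32.8125.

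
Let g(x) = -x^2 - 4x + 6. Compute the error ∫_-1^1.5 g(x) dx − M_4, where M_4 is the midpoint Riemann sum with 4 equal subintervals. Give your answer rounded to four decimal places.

-0.0814

Exact integral: ∫_-1^1.5 g(x) dx ≈ 11.041667.
M_4 ≈ 11.123047.
Error ≈ 11.041667 − 11.123047 ≈ -0.0814.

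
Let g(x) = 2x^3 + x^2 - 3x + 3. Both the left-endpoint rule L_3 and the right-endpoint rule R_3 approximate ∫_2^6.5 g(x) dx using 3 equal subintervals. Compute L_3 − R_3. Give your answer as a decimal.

L_3 = 555.75.
R_3 = 1392.75.
L_3 − R_3 = -837.

-837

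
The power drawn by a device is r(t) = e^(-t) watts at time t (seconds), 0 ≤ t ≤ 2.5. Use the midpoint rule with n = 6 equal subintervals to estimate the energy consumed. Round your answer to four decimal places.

Δt = (2.5 − 0)/6 = 5/12.
Midpoints: 5/24, 0.625, 25/24, 35/24, 1.875, 55/24.
r(5/24) ≈ 0.8119, r(0.625) ≈ 0.5353, r(25/24) ≈ 0.3529, r(35/24) ≈ 0.2326, r(1.875) ≈ 0.1534, r(55/24) ≈ 0.1011.
Sum = Δt · [r(5/24) + r(0.625) + r(25/24) + ...].
Sum ≈ 0.9113.

0.9113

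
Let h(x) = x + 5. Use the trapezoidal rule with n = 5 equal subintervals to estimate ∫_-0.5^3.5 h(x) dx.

26

Δx = (3.5 − (-0.5))/5 = 0.8.
h(-0.5) = 4.5, h(0.3) = 5.3, h(1.1) = 6.1, h(1.9) = 6.9, h(2.7) = 7.7, h(3.5) = 8.5.
T_5 = (Δx/2)·[h(x_0) + 2h(x_1) + ... + 2h(x_{4}) + h(x_5)].
Sum = 26.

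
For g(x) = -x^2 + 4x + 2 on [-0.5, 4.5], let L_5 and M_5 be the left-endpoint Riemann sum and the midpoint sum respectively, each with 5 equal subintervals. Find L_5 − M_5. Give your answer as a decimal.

-1.25

L_5 = 18.75.
M_5 = 20.
L_5 − M_5 = -1.25.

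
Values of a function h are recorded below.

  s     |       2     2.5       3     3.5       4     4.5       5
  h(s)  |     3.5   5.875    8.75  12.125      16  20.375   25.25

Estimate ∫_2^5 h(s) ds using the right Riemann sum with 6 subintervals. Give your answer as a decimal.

44.1875

Δs = 0.5.
Sum = 0.5·[5.875 + 8.75 + 12.125 + 16 + 20.375 + 25.25] = 44.1875.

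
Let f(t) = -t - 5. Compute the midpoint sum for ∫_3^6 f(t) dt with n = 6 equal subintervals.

-28.5

Δt = (6 − 3)/6 = 0.5.
Midpoints: 3.25, 3.75, 4.25, 4.75, 5.25, 5.75.
f(3.25) = -8.25, f(3.75) = -8.75, f(4.25) = -9.25, f(4.75) = -9.75, f(5.25) = -10.25, f(5.75) = -10.75.
Sum = Δt · [f(3.25) + f(3.75) + f(4.25) + ...].
Sum = -28.5.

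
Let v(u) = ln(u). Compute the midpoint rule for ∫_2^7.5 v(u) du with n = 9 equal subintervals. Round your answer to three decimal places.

8.231

Δu = (7.5 − 2)/9 = 11/18.
Midpoints: 83/36, 35/12, 127/36, 149/36, 4.75, 193/36, 215/36, 79/12, 259/36.
v(83/36) ≈ 0.835, v(35/12) ≈ 1.070, v(127/36) ≈ 1.261, v(149/36) ≈ 1.420, v(4.75) ≈ 1.558, v(193/36) ≈ 1.679, v(215/36) ≈ 1.787, v(79/12) ≈ 1.885, v(259/36) ≈ 1.973.
Sum = Δu · [v(83/36) + v(35/12) + v(127/36) + ...].
Sum ≈ 8.231.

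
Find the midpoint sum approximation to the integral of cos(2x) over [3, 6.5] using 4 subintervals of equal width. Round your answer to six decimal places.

Δx = (6.5 − 3)/4 = 0.875.
Midpoints: 3.4375, 4.3125, 5.1875, 6.0625.
f(3.4375) ≈ 0.829930, f(4.3125) ≈ -0.696866, f(5.1875) ≈ -0.581502, f(6.0625) ≈ 0.904167.
Sum = Δx · [f(3.4375) + f(4.3125) + f(5.1875) + f(6.0625)].
Sum ≈ 0.398762.

0.398762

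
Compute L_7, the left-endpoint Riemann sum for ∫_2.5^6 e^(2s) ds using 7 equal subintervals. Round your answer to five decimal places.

Δs = (6 − 2.5)/7 = 0.5.
Left endpoints: 2.5, 3, 3.5, 4, 4.5, 5, 5.5.
f(2.5) ≈ 148.41316, f(3) ≈ 403.42879, f(3.5) ≈ 1096.63316, f(4) ≈ 2980.95799, f(4.5) ≈ 8103.08393, f(5) ≈ 22026.46579, f(5.5) ≈ 59874.14172.
Sum = Δs · [f(2.5) + f(3) + f(3.5) + ...].
Sum ≈ 47316.56227.

47316.56227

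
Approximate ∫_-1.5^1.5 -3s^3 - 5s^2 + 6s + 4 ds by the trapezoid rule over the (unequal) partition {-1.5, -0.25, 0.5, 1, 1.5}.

0.671875

Subinterval widths: 1.25, 0.75, 0.5, 0.5.
f(-1.5) = -6.125, f(-0.25) = 2.234375, f(0.5) = 5.375, f(1) = 2, f(1.5) = -8.375.
On each subinterval the trapezoid contributes (Δs_i/2)·[f(s_{i-1}) + f(s_i)].
Sum = 0.671875.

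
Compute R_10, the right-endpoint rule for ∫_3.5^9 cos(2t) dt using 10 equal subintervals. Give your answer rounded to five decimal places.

Δt = (9 − 3.5)/10 = 0.55.
Right endpoints: 4.05, 4.6, 5.15, 5.7, 6.25, 6.8, 7.35, 7.9, 8.45, 9.
f(4.05) ≈ -0.24354, f(4.6) ≈ -0.97484, f(5.15) ≈ -0.64083, f(5.7) ≈ 0.39349, f(6.25) ≈ 0.99780, f(6.8) ≈ 0.51170, f(7.35) ≈ -0.53358, f(7.9) ≈ -0.99577, f(8.45) ≈ -0.36977, f(9) ≈ 0.66032.
Sum = Δt · [f(4.05) + f(4.6) + f(5.15) + ...].
Sum ≈ -0.65726.

-0.65726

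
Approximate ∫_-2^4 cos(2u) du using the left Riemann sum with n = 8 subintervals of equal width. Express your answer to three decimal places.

Δu = (4 − (-2))/8 = 0.75.
Left endpoints: -2, -1.25, -0.5, 0.25, 1, 1.75, 2.5, 3.25.
f(-2) ≈ -0.654, f(-1.25) ≈ -0.801, f(-0.5) ≈ 0.540, f(0.25) ≈ 0.878, f(1) ≈ -0.416, f(1.75) ≈ -0.936, f(2.5) ≈ 0.284, f(3.25) ≈ 0.977.
Sum = Δu · [f(-2) + f(-1.25) + f(-0.5) + ...].
Sum ≈ -0.097.

-0.097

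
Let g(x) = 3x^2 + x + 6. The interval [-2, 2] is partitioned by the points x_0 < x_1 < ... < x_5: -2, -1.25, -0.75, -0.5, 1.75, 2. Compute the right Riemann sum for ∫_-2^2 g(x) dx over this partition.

55.21875

Subinterval widths: 0.75, 0.5, 0.25, 2.25, 0.25.
Right endpoints: -1.25, -0.75, -0.5, 1.75, 2.
g(-1.25) = 9.4375, g(-0.75) = 6.9375, g(-0.5) = 6.25, g(1.75) = 16.9375, g(2) = 20.
Sum = Σ Δx_i · g(x_i).
Sum = 55.21875.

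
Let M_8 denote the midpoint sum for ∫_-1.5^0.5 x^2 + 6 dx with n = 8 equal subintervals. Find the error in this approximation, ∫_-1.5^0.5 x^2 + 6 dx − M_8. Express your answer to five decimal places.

0.01042

Exact integral: ∫_-1.5^0.5 f(x) dx ≈ 13.1666667.
M_8 = 13.15625.
Error ≈ 13.1666667 − 13.15625 ≈ 0.01042.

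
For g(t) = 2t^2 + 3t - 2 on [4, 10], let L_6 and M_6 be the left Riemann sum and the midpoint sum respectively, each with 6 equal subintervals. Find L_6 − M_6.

-90

L_6 = 647.
M_6 = 737.
L_6 − M_6 = -90.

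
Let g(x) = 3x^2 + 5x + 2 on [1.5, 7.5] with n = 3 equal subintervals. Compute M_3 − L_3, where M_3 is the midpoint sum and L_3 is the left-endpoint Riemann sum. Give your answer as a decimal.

174

M_3 = 559.5.
L_3 = 385.5.
M_3 − L_3 = 174.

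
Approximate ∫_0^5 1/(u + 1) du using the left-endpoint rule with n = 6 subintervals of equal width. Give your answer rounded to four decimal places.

Δu = (5 − 0)/6 = 5/6.
Left endpoints: 0, 5/6, 5/3, 2.5, 10/3, 25/6.
f(0) = 1, f(5/6) = 6/11, f(5/3) = 0.375, f(2.5) = 2/7, f(10/3) = 3/13, f(25/6) = 6/31.
Sum = Δu · [f(0) + f(5/6) + f(5/3) + ...].
Sum ≈ 2.1921.

2.1921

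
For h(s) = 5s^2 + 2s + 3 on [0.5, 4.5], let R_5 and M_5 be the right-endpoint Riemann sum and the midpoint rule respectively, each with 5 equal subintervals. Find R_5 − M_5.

R_5 = 229.
M_5 = 182.6.
R_5 − M_5 = 46.4.

46.4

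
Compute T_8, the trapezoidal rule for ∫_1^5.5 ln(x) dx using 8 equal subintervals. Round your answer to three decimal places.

Δx = (5.5 − 1)/8 = 0.5625.
f(1) ≈ 0.000, f(1.5625) ≈ 0.446, f(2.125) ≈ 0.754, f(2.6875) ≈ 0.989, f(3.25) ≈ 1.179, f(3.8125) ≈ 1.338, f(4.375) ≈ 1.476, f(4.9375) ≈ 1.597, f(5.5) ≈ 1.705.
T_8 = (Δx/2)·[f(x_0) + 2f(x_1) + ... + 2f(x_{7}) + f(x_8)].
Sum ≈ 4.855.

4.855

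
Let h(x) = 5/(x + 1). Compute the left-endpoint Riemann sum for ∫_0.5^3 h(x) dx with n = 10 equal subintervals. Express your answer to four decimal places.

Δx = (3 − 0.5)/10 = 0.25.
Left endpoints: 0.5, 0.75, 1, 1.25, 1.5, 1.75, 2, 2.25, 2.5, 2.75.
h(0.5) = 10/3, h(0.75) = 20/7, h(1) = 2.5, h(1.25) = 20/9, h(1.5) = 2, h(1.75) = 20/11, h(2) = 5/3, h(2.25) = 20/13, h(2.5) = 10/7, h(2.75) = 4/3.
Sum = Δx · [h(0.5) + h(0.75) + h(1) + ...].
Sum ≈ 5.1745.

5.1745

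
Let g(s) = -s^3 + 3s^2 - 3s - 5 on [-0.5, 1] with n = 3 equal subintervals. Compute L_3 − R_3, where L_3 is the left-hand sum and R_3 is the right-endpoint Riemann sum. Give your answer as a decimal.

1.6875

L_3 = -6.75.
R_3 = -8.4375.
L_3 − R_3 = 1.6875.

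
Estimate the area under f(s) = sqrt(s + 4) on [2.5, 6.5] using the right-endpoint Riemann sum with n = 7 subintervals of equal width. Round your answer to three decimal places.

Δs = (6.5 − 2.5)/7 = 4/7.
Right endpoints: 43/14, 51/14, 59/14, 67/14, 75/14, 83/14, 6.5.
f(43/14) ≈ 2.659, f(51/14) ≈ 2.765, f(59/14) ≈ 2.866, f(67/14) ≈ 2.964, f(75/14) ≈ 3.059, f(83/14) ≈ 3.151, f(6.5) ≈ 3.240.
Sum = Δs · [f(43/14) + f(51/14) + f(59/14) + ...].
Sum ≈ 11.831.

11.831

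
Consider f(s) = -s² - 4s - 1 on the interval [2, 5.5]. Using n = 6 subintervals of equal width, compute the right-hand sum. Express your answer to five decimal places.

-120.72975

Δs = (5.5 − 2)/6 = 7/12.
Right endpoints: 31/12, 19/6, 3.75, 13/3, 59/12, 5.5.
f(31/12) = -2593/144, f(19/6) = -853/36, f(3.75) = -30.0625, f(13/3) = -334/9, f(59/12) = -6457/144, f(5.5) = -53.25.
Sum = Δs · [f(31/12) + f(19/6) + f(3.75) + ...].
Sum ≈ -120.72975.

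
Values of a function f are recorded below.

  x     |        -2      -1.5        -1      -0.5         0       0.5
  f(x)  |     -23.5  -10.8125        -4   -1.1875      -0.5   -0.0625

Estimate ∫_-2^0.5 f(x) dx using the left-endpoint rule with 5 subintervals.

-20

Δx = 0.5.
Sum = 0.5·[(-23.5) + (-10.8125) + (-4) + (-1.1875) + (-0.5)] = -20.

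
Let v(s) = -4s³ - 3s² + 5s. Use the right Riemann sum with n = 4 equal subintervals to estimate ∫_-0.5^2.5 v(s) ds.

-68.71875

Δs = (2.5 − (-0.5))/4 = 0.75.
Right endpoints: 0.25, 1, 1.75, 2.5.
v(0.25) = 1, v(1) = -2, v(1.75) = -21.875, v(2.5) = -68.75.
Sum = Δs · [v(0.25) + v(1) + v(1.75) + v(2.5)].
Sum = -68.71875.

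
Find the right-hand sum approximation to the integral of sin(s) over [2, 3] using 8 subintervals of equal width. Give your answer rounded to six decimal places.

Δs = (3 − 2)/8 = 0.125.
Right endpoints: 2.125, 2.25, 2.375, 2.5, 2.625, 2.75, 2.875, 3.
f(2.125) ≈ 0.850320, f(2.25) ≈ 0.778073, f(2.375) ≈ 0.693685, f(2.5) ≈ 0.598472, f(2.625) ≈ 0.493920, f(2.75) ≈ 0.381661, f(2.875) ≈ 0.263446, f(3) ≈ 0.141120.
Sum = Δs · [f(2.125) + f(2.25) + f(2.375) + ...].
Sum ≈ 0.525087.

0.525087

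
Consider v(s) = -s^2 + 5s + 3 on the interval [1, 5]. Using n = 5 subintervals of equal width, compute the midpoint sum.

Δs = (5 − 1)/5 = 0.8.
Midpoints: 1.4, 2.2, 3, 3.8, 4.6.
v(1.4) = 8.04, v(2.2) = 9.16, v(3) = 9, v(3.8) = 7.56, v(4.6) = 4.84.
Sum = Δs · [v(1.4) + v(2.2) + v(3) + v(3.8) + v(4.6)].
Sum = 30.88.

30.88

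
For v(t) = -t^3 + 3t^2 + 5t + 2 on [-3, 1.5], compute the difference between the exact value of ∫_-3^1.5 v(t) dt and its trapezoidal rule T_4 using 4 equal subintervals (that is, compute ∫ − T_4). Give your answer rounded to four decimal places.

-4.9834

Exact integral: ∫_-3^1.5 v(t) dt = 41.484375.
T_4 ≈ 46.467773.
Error ≈ 41.484375 − 46.467773 ≈ -4.9834.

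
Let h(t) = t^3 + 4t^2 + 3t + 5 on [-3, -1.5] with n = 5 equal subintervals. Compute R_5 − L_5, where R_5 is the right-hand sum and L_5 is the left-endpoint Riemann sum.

0.3375

R_5 = 9.9975.
L_5 = 9.66.
R_5 − L_5 = 0.3375.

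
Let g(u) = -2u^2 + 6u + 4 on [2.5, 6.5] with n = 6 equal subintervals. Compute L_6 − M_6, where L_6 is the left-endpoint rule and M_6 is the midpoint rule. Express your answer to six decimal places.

L_6 ≈ -33.25925926.
M_6 ≈ -48.37037037.
L_6 − M_6 ≈ 15.111111.

15.111111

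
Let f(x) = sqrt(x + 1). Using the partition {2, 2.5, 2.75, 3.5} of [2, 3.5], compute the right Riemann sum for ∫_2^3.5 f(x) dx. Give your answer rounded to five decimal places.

Subinterval widths: 0.5, 0.25, 0.75.
Right endpoints: 2.5, 2.75, 3.5.
f(2.5) ≈ 1.87083, f(2.75) ≈ 1.93649, f(3.5) ≈ 2.12132.
Sum = Σ Δx_i · f(x_i).
Sum ≈ 3.01053.

3.01053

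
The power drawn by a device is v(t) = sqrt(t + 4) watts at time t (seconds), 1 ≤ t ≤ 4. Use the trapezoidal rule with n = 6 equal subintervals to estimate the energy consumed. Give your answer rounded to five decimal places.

Δt = (4 − 1)/6 = 0.5.
v(1) ≈ 2.23607, v(1.5) ≈ 2.34521, v(2) ≈ 2.44949, v(2.5) ≈ 2.54951, v(3) ≈ 2.64575, v(3.5) ≈ 2.73861, v(4) ≈ 2.82843.
T_6 = (Δt/2)·[v(t_0) + 2v(t_1) + ... + 2v(t_{5}) + v(t_6)].
Sum ≈ 7.63041.

7.63041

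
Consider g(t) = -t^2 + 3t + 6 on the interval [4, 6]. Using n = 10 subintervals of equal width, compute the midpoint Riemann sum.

-8.66

Δt = (6 − 4)/10 = 0.2.
Midpoints: 4.1, 4.3, 4.5, 4.7, 4.9, 5.1, 5.3, 5.5, 5.7, 5.9.
g(4.1) = 1.49, g(4.3) = 0.41, g(4.5) = -0.75, g(4.7) = -1.99, g(4.9) = -3.31, g(5.1) = -4.71, g(5.3) = -6.19, g(5.5) = -7.75, g(5.7) = -9.39, g(5.9) = -11.11.
Sum = Δt · [g(4.1) + g(4.3) + g(4.5) + ...].
Sum = -8.66.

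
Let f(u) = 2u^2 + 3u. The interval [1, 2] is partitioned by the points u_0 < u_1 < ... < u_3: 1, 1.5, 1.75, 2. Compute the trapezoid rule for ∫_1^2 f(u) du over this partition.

9.21875

Subinterval widths: 0.5, 0.25, 0.25.
f(1) = 5, f(1.5) = 9, f(1.75) = 11.375, f(2) = 14.
On each subinterval the trapezoid contributes (Δu_i/2)·[f(u_{i-1}) + f(u_i)].
Sum = 9.21875.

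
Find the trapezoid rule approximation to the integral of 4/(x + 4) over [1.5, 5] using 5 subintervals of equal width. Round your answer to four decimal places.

Δx = (5 − 1.5)/5 = 0.7.
f(1.5) = 8/11, f(2.2) = 20/31, f(2.9) = 40/69, f(3.6) = 10/19, f(4.3) = 40/83, f(5) = 4/9.
T_5 = (Δx/2)·[f(x_0) + 2f(x_1) + ... + 2f(x_{4}) + f(x_5)].
Sum ≈ 1.9733.

1.9733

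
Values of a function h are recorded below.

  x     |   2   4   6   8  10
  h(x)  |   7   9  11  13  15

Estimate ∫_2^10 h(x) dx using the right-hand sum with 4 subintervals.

Δx = 2.
Sum = 2·[9 + 11 + 13 + 15] = 96.

96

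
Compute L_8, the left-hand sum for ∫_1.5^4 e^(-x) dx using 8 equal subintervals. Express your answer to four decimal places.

Δx = (4 − 1.5)/8 = 0.3125.
Left endpoints: 1.5, 1.8125, 2.125, 2.4375, 2.75, 3.0625, 3.375, 3.6875.
f(1.5) ≈ 0.2231, f(1.8125) ≈ 0.1632, f(2.125) ≈ 0.1194, f(2.4375) ≈ 0.0874, f(2.75) ≈ 0.0639, f(3.0625) ≈ 0.0468, f(3.375) ≈ 0.0342, f(3.6875) ≈ 0.0250.
Sum = Δx · [f(1.5) + f(1.8125) + f(2.125) + ...].
Sum ≈ 0.2385.

0.2385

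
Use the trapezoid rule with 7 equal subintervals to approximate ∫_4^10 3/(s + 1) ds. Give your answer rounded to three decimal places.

Δs = (10 − 4)/7 = 6/7.
f(4) = 0.6, f(34/7) = 21/41, f(40/7) = 21/47, f(46/7) = 21/53, f(52/7) = 21/59, f(58/7) = 21/65, f(64/7) = 21/71, f(10) = 3/11.
T_7 = (Δs/2)·[f(s_0) + 2f(s_1) + ... + 2f(s_{6}) + f(s_7)].
Sum ≈ 2.371.

2.371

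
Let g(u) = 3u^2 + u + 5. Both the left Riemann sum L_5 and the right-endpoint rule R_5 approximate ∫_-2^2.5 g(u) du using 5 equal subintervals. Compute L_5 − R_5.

-10.125

L_5 = 44.01.
R_5 = 54.135.
L_5 − R_5 = -10.125.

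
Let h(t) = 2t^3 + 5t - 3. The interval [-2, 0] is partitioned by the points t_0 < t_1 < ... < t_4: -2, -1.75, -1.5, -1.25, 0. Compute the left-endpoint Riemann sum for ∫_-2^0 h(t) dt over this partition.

-33.625

Subinterval widths: 0.25, 0.25, 0.25, 1.25.
Left endpoints: -2, -1.75, -1.5, -1.25.
h(-2) = -29, h(-1.75) = -22.46875, h(-1.5) = -17.25, h(-1.25) = -13.15625.
Sum = Σ Δt_i · h(t_i).
Sum = -33.625.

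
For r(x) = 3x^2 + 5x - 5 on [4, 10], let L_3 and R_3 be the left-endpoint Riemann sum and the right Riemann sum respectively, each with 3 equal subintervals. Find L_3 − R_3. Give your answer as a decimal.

L_3 = 846.
R_3 = 1410.
L_3 − R_3 = -564.

-564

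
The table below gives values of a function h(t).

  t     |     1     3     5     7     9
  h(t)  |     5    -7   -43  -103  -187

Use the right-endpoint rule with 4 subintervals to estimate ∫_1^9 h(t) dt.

-680

Δt = 2.
Sum = 2·[(-7) + (-43) + (-103) + (-187)] = -680.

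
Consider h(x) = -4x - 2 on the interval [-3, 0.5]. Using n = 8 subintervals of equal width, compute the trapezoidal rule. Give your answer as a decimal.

10.5

Δx = (0.5 − (-3))/8 = 0.4375.
h(-3) = 10, h(-2.5625) = 8.25, h(-2.125) = 6.5, h(-1.6875) = 4.75, h(-1.25) = 3, h(-0.8125) = 1.25, h(-0.375) = -0.5, h(0.0625) = -2.25, h(0.5) = -4.
T_8 = (Δx/2)·[h(x_0) + 2h(x_1) + ... + 2h(x_{7}) + h(x_8)].
Sum = 10.5.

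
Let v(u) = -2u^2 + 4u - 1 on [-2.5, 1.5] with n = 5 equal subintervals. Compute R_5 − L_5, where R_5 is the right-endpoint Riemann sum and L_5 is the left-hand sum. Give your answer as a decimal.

R_5 = -15.92.
L_5 = -35.12.
R_5 − L_5 = 19.2.

19.2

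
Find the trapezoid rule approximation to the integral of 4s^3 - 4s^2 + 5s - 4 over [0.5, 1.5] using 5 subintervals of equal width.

1.72

Δs = (1.5 − 0.5)/5 = 0.2.
f(0.5) = -2, f(0.7) = -1.088, f(0.9) = 0.176, f(1.1) = 1.984, f(1.3) = 4.528, f(1.5) = 8.
T_5 = (Δs/2)·[f(s_0) + 2f(s_1) + ... + 2f(s_{4}) + f(s_5)].
Sum = 1.72.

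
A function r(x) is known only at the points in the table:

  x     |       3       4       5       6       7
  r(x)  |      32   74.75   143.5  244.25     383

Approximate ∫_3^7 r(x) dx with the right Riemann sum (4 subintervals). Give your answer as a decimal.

845.5

Δx = 1.
Sum = 1·[74.75 + 143.5 + 244.25 + 383] = 845.5.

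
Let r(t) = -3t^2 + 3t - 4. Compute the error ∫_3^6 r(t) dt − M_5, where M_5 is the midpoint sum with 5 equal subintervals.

-0.27

Exact integral: ∫_3^6 r(t) dt = -160.5.
M_5 = -160.23.
Error = -160.5 − (-160.23) = -0.27.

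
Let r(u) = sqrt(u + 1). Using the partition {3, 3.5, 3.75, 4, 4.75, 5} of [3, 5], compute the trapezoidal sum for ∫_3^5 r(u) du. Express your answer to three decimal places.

Subinterval widths: 0.5, 0.25, 0.25, 0.75, 0.25.
r(3) ≈ 2.000, r(3.5) ≈ 2.121, r(3.75) ≈ 2.179, r(4) ≈ 2.236, r(4.75) ≈ 2.398, r(5) ≈ 2.449.
On each subinterval the trapezoid contributes (Δu_i/2)·[r(u_{i-1}) + r(u_i)].
Sum ≈ 4.464.

4.464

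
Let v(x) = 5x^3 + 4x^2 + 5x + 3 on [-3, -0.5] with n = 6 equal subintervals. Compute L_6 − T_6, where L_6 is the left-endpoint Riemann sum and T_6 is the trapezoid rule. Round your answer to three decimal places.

L_6 ≈ -104.63035.
T_6 ≈ -81.32306.
L_6 − T_6 ≈ -23.307.

-23.307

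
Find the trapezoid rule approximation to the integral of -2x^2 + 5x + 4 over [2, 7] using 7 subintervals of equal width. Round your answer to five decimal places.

-91.68367

Δx = (7 − 2)/7 = 5/7.
f(2) = 6, f(19/7) = 139/49, f(24/7) = -116/49, f(29/7) = -471/49, f(34/7) = -926/49, f(39/7) = -1481/49, f(44/7) = -2136/49, f(7) = -59.
T_7 = (Δx/2)·[f(x_0) + 2f(x_1) + ... + 2f(x_{6}) + f(x_7)].
Sum ≈ -91.68367.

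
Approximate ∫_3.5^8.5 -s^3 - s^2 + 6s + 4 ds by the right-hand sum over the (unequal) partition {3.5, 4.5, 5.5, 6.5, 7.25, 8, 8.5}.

-1512.16796875

Subinterval widths: 1, 1, 1, 0.75, 0.75, 0.5.
Right endpoints: 4.5, 5.5, 6.5, 7.25, 8, 8.5.
f(4.5) = -80.375, f(5.5) = -159.625, f(6.5) = -273.875, f(7.25) = -386.140625, f(8) = -524, f(8.5) = -631.375.
Sum = Σ Δs_i · f(s_i).
Sum = -1512.16796875.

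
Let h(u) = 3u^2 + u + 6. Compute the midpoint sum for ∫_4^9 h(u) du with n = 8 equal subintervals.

727.01171875

Δu = (9 − 4)/8 = 0.625.
Midpoints: 4.3125, 4.9375, 5.5625, 6.1875, 6.8125, 7.4375, 8.0625, 8.6875.
h(4.3125) = 66.10546875, h(4.9375) = 84.07421875, h(5.5625) = 104.38671875, h(6.1875) = 127.04296875, h(6.8125) = 152.04296875, h(7.4375) = 179.38671875, h(8.0625) = 209.07421875, h(8.6875) = 241.10546875.
Sum = Δu · [h(4.3125) + h(4.9375) + h(5.5625) + ...].
Sum = 727.01171875.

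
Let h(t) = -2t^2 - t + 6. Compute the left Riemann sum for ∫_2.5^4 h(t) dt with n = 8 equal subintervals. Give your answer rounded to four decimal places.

Δt = (4 − 2.5)/8 = 0.1875.
Left endpoints: 2.5, 2.6875, 2.875, 3.0625, 3.25, 3.4375, 3.625, 3.8125.
h(2.5) = -9, h(2.6875) = -11.1328125, h(2.875) = -13.40625, h(3.0625) = -15.8203125, h(3.25) = -18.375, h(3.4375) = -21.0703125, h(3.625) = -23.90625, h(3.8125) = -26.8828125.
Sum = Δt · [h(2.5) + h(2.6875) + h(2.875) + ...].
Sum ≈ -26.1738.

-26.1738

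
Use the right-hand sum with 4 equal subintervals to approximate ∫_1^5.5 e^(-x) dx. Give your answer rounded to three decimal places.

0.197

Δx = (5.5 − 1)/4 = 1.125.
Right endpoints: 2.125, 3.25, 4.375, 5.5.
f(2.125) ≈ 0.119, f(3.25) ≈ 0.039, f(4.375) ≈ 0.013, f(5.5) ≈ 0.004.
Sum = Δx · [f(2.125) + f(3.25) + f(4.375) + f(5.5)].
Sum ≈ 0.197.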